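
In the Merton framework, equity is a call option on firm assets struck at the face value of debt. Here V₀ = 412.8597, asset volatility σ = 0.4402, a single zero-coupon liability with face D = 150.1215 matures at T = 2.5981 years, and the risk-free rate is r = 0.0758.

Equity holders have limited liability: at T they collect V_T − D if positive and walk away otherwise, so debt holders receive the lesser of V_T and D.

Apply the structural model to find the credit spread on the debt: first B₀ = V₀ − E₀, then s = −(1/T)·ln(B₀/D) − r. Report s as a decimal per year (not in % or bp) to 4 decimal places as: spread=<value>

With assets at 412.8597 and a single debt payment of 150.1215 at 2.5981 years:
d₁ = [ln(V₀/D) + (r + σ²/2)T] / (σ√T)
   = [ln(412.8597/150.1215) + (0.0758 + 0.5·0.4402²)·2.5981] / (0.4402·√2.5981)
   = [1.011663 + 0.448661] / 0.709542 = 2.058122
d₂ = d₁ − σ√T = 2.058122 − 0.709542 = 1.348580
N(d₁) = 0.980211,  N(d₂) = 0.911264,  e^(−rT) = 0.821243
E₀ = V₀·N(d₁) − D·e^(−rT)·N(d₂)
   = 412.8597·0.980211 − 150.1215·0.821243·0.911264 = 292.343189
B₀ = V₀ − E₀ = 412.8597 − 292.343189 = 120.516511
spread = −(1/T)·ln(B₀/D) − r = −(1/2.5981)·ln(120.516511/150.1215) − 0.0758 = 0.00874571

spread=0.0087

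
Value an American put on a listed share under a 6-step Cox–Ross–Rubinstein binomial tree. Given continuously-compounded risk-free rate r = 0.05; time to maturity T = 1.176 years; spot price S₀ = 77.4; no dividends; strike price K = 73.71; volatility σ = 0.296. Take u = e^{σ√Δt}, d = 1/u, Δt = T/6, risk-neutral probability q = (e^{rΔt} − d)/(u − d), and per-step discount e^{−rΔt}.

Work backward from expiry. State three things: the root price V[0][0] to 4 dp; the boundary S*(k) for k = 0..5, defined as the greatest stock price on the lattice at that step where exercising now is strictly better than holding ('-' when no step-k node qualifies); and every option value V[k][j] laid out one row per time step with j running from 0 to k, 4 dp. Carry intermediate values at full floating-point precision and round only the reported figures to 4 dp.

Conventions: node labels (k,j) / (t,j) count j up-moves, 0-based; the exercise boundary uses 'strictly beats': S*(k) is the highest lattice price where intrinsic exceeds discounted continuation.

price = 6.2633
boundary = - - - 52.2402 59.5548 52.2402
tree:
6.2633
9.8183 2.8974
14.8495 5.0735 0.8188
21.4698 8.6436 1.6696 0.0000
27.8860 14.1552 3.4044 0.0000 0.0000
33.5142 21.4698 6.9419 0.0000 0.0000 0.0000
38.4511 27.8860 14.1552 0.0000 0.0000 0.0000 0.0000

params: Δt=0.19600 u=1.14002 d=0.87718 q=0.50475 e^(-rΔt)=0.99025
t_6 payoffs: 38.4511 27.8860 14.1552 0.0000 0.0000 0.0000 0.0000
t_5: node(5,0) S=40.1958 payoff=33.5142 vs cont=32.7954 → 33.5142 [stop]  node(5,1) S=52.2402 payoff=21.4698 vs cont=20.7510 → 21.4698 [stop]  node(5,2) S=67.8936 payoff=5.8164 vs cont=6.9419 → 6.9419 [wait]  node(5,3) S=88.2375 payoff=0.0000 vs cont=0.0000 → 0.0000 [wait]  node(5,4) S=114.6772 payoff=0.0000 vs cont=0.0000 → 0.0000 [wait]  node(5,5) S=149.0394 payoff=0.0000 vs cont=0.0000 → 0.0000 [wait]  ⇒ S*(5)=52.2402
t_4: node(4,0) S=45.8240 payoff=27.8860 vs cont=27.1672 → 27.8860 [stop]  node(4,1) S=59.5548 payoff=14.1552 vs cont=13.9989 → 14.1552 [stop]  node(4,2) S=77.4000 payoff=0.0000 vs cont=3.4044 → 3.4044 [wait]  node(4,3) S=100.5924 payoff=0.0000 vs cont=0.0000 → 0.0000 [wait]  node(4,4) S=130.7342 payoff=0.0000 vs cont=0.0000 → 0.0000 [wait]  ⇒ S*(4)=59.5548
t_3: node(3,0) S=52.2402 payoff=21.4698 vs cont=20.7510 → 21.4698 [stop]  node(3,1) S=67.8936 payoff=5.8164 vs cont=8.6436 → 8.6436 [wait]  node(3,2) S=88.2375 payoff=0.0000 vs cont=1.6696 → 1.6696 [wait]  node(3,3) S=114.6772 payoff=0.0000 vs cont=0.0000 → 0.0000 [wait]  ⇒ S*(3)=52.2402
t_2: node(2,0) S=59.5548 payoff=14.1552 vs cont=14.8495 → 14.8495 [wait]  node(2,1) S=77.4000 payoff=0.0000 vs cont=5.0735 → 5.0735 [wait]  node(2,2) S=100.5924 payoff=0.0000 vs cont=0.8188 → 0.8188 [wait]  ⇒ S*(2)=-
t_1: node(1,0) S=67.8936 payoff=5.8164 vs cont=9.8183 → 9.8183 [wait]  node(1,1) S=88.2375 payoff=0.0000 vs cont=2.8974 → 2.8974 [wait]  ⇒ S*(1)=-
t_0: node(0,0) S=77.4000 payoff=0.0000 vs cont=6.2633 → 6.2633 [wait]  ⇒ S*(0)=-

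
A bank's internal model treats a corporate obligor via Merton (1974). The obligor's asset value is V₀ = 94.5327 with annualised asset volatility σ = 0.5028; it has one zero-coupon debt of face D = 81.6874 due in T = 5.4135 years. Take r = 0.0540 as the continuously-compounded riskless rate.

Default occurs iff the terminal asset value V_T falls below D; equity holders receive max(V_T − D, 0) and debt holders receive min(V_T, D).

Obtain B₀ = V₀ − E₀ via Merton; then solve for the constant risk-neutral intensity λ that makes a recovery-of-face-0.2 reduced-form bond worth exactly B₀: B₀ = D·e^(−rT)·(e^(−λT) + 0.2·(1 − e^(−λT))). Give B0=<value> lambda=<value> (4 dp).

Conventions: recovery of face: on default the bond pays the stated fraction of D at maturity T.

B0=41.3538 lambda=0.0951

With assets at 94.5327 and a single debt payment of 81.6874 at 5.4135 years:
d₁ = [ln(V₀/D) + (r + σ²/2)T] / (σ√T)
   = [ln(94.5327/81.6874) + (0.0540 + 0.5·0.5028²)·5.4135] / (0.5028·√5.4135)
   = [0.146046 + 0.976617] / 1.169861 = 0.959655
d₂ = d₁ − σ√T = 0.959655 − 1.169861 = -0.210207
N(d₁) = 0.831385,  N(d₂) = 0.416753,  e^(−rT) = 0.746523
E₀ = V₀·N(d₁) − D·e^(−rT)·N(d₂)
   = 94.5327·0.831385 − 81.6874·0.746523·0.416753 = 53.178871
B₀ = V₀ − E₀ = 94.5327 − 53.178871 = 41.353829
e^(−λT) = (B₀·e^(rT)/D − 0.2)/(1 − 0.2) = (41.3538·1.339544/81.6874 − 0.2)/0.8 = 0.59767082
λ = −ln(0.59767082)/5.4135 = 0.095080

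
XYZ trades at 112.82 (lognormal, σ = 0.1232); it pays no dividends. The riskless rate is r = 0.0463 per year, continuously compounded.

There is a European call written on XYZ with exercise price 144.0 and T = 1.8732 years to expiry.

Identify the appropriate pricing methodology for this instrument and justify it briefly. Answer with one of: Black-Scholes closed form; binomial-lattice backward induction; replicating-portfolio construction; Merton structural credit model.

Key observation: everything needed for the exact continuous-time valuation of the European call on XYZ (strike 144.0) is given, and no feature rules the closed form out.

framework: Black-Scholes closed form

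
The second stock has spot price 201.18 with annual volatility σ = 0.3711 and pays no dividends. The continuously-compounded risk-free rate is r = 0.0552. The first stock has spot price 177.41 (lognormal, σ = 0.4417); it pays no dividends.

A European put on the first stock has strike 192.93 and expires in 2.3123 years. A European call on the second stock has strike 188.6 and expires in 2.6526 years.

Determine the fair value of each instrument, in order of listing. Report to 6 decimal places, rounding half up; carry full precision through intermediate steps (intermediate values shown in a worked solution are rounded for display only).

[the first stock put K=192.93]
σ√T = 0.4417·√2.3123 = 0.671660
d₁ = (ln(S/K) + (r+σ²/2)T) / (σ√T) = (ln(177.41/192.93) + (0.0552+0.4417²/2)·2.3123) / 0.671660 = (-0.083864 + 0.353203) / 0.671660 = 0.401004
d₂ = d₁ − σ√T = 0.401004 − 0.671660 = -0.270656
e^{−rT} = 0.880171
N(−d₁) = 0.344208,  N(−d₂) = 0.606672
price = K·e^{−rT}·N(−d₂) − S·N(−d₁) = 103.019841 − 61.066026 = 41.953814
[the second stock call K=188.6]
σ√T = 0.3711·√2.6526 = 0.604403
d₁ = (ln(S/K) + (r+σ²/2)T) / (σ√T) = (ln(201.18/188.6) + (0.0552+0.3711²/2)·2.6526) / 0.604403 = (0.064572 + 0.329075) / 0.604403 = 0.651298
d₂ = d₁ − σ√T = 0.651298 − 0.604403 = 0.046895
e^{−rT} = 0.863792
N(d₁) = 0.742573,  N(d₂) = 0.518702
price = S·N(d₁) − K·e^{−rT}·N(d₂) = 149.390843 − 84.502256 = 64.888587

price(the first stock put K=192.93) = 41.953814
price(the second stock call K=188.6) = 64.888587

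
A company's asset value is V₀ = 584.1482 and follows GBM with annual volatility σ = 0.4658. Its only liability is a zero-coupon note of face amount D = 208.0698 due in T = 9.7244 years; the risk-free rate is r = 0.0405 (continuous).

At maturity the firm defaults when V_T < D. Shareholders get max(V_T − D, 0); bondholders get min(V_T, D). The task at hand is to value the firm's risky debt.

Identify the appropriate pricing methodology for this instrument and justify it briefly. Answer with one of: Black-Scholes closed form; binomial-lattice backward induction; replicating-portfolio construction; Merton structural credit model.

framework: Merton structural credit model

Key observation: the asked-for credit quantity lives on the firm's capital structure — asset value, asset volatility, debt face 208.0698 — which is the structural model's domain.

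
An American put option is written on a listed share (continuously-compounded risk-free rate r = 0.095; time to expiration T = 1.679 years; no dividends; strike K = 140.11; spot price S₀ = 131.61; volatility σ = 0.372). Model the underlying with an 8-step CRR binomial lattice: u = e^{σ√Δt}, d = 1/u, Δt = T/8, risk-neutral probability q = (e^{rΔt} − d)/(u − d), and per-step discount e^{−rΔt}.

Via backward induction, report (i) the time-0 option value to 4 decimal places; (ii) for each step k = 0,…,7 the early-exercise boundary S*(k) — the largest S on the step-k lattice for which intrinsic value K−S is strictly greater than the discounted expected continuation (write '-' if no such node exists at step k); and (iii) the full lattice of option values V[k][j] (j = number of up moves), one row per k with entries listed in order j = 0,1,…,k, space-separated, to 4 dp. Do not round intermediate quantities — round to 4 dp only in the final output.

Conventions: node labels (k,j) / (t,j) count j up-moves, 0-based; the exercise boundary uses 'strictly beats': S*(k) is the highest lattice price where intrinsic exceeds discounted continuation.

price = 21.9477
boundary = - - 93.5972 78.9315 93.5972 78.9315 93.5972 110.9880
tree:
21.9477
32.4340 12.9794
46.5128 20.5090 6.4314
61.1785 31.4439 11.0644 2.3417
73.5463 46.5128 18.5528 4.4802 0.4296
83.9762 61.1785 30.0751 8.4816 0.9061 0.0000
92.7718 73.5463 46.5128 15.8481 1.9110 0.0000 0.0000
100.1893 83.9762 61.1785 29.1220 4.0303 0.0000 0.0000 0.0000
106.4445 92.7718 73.5463 46.5128 8.5000 0.0000 0.0000 0.0000 0.0000

Δt=0.20988  u=1.18580  d=0.84331  q=0.51630  discount=0.98026
step 8 (expiry): payoffs max(K−S,0) = 106.4445 92.7718 73.5463 46.5128 8.5000 0.0000 0.0000 0.0000 0.0000
step 7: (k=7,j=0): S=39.9207, K−S=100.1893, hold=97.4234 ⇒ V=100.1893 exercise | (k=7,j=1): S=56.1338, K−S=83.9762, hold=81.2104 ⇒ V=83.9762 exercise | (k=7,j=2): S=78.9315, K−S=61.1785, hold=58.4127 ⇒ V=61.1785 exercise | (k=7,j=3): S=110.9880, K−S=29.1220, hold=26.3562 ⇒ V=29.1220 exercise | (k=7,j=4): S=156.0637, K−S=0.0000, hold=4.0303 ⇒ V=4.0303 continue | (k=7,j=5): S=219.4460, K−S=0.0000, hold=0.0000 ⇒ V=0.0000 continue | (k=7,j=6): S=308.5699, K−S=0.0000, hold=0.0000 ⇒ V=0.0000 continue | (k=7,j=7): S=433.8898, K−S=0.0000, hold=0.0000 ⇒ V=0.0000 continue  boundary S*=110.9880
step 6: (k=6,j=0): S=47.3382, K−S=92.7718, hold=90.0060 ⇒ V=92.7718 exercise | (k=6,j=1): S=66.5637, K−S=73.5463, hold=70.7805 ⇒ V=73.5463 exercise | (k=6,j=2): S=93.5972, K−S=46.5128, hold=43.7469 ⇒ V=46.5128 exercise | (k=6,j=3): S=131.6100, K−S=8.5000, hold=15.8481 ⇒ V=15.8481 continue | (k=6,j=4): S=185.0609, K−S=0.0000, hold=1.9110 ⇒ V=1.9110 continue | (k=6,j=5): S=260.2200, K−S=0.0000, hold=0.0000 ⇒ V=0.0000 continue | (k=6,j=6): S=365.9034, K−S=0.0000, hold=0.0000 ⇒ V=0.0000 continue  boundary S*=93.5972
step 5: (k=5,j=0): S=56.1338, K−S=83.9762, hold=81.2104 ⇒ V=83.9762 exercise | (k=5,j=1): S=78.9315, K−S=61.1785, hold=58.4127 ⇒ V=61.1785 exercise | (k=5,j=2): S=110.9880, K−S=29.1220, hold=30.0751 ⇒ V=30.0751 continue | (k=5,j=3): S=156.0637, K−S=0.0000, hold=8.4816 ⇒ V=8.4816 continue | (k=5,j=4): S=219.4460, K−S=0.0000, hold=0.9061 ⇒ V=0.9061 continue | (k=5,j=5): S=308.5699, K−S=0.0000, hold=0.0000 ⇒ V=0.0000 continue  boundary S*=78.9315
step 4: (k=4,j=0): S=66.5637, K−S=73.5463, hold=70.7805 ⇒ V=73.5463 exercise | (k=4,j=1): S=93.5972, K−S=46.5128, hold=44.2292 ⇒ V=46.5128 exercise | (k=4,j=2): S=131.6100, K−S=8.5000, hold=18.5528 ⇒ V=18.5528 continue | (k=4,j=3): S=185.0609, K−S=0.0000, hold=4.4802 ⇒ V=4.4802 continue | (k=4,j=4): S=260.2200, K−S=0.0000, hold=0.4296 ⇒ V=0.4296 continue  boundary S*=93.5972
step 3: (k=3,j=0): S=78.9315, K−S=61.1785, hold=58.4127 ⇒ V=61.1785 exercise | (k=3,j=1): S=110.9880, K−S=29.1220, hold=31.4439 ⇒ V=31.4439 continue | (k=3,j=2): S=156.0637, K−S=0.0000, hold=11.0644 ⇒ V=11.0644 continue | (k=3,j=3): S=219.4460, K−S=0.0000, hold=2.3417 ⇒ V=2.3417 continue  boundary S*=78.9315
step 2: (k=2,j=0): S=93.5972, K−S=46.5128, hold=44.9220 ⇒ V=46.5128 exercise | (k=2,j=1): S=131.6100, K−S=8.5000, hold=20.5090 ⇒ V=20.5090 continue | (k=2,j=2): S=185.0609, K−S=0.0000, hold=6.4314 ⇒ V=6.4314 continue  boundary S*=93.5972
step 1: (k=1,j=0): S=110.9880, K−S=29.1220, hold=32.4340 ⇒ V=32.4340 continue | (k=1,j=1): S=156.0637, K−S=0.0000, hold=12.9794 ⇒ V=12.9794 continue  boundary S*=-
step 0: (k=0,j=0): S=131.6100, K−S=8.5000, hold=21.9477 ⇒ V=21.9477 continue  boundary S*=-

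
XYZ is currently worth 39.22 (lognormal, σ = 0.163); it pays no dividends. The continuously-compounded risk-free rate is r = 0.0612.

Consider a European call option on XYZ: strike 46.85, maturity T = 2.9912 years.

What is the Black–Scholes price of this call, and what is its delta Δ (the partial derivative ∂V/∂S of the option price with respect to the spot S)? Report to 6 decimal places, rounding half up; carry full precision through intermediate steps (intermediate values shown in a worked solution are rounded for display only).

σ√T = 0.163·√2.9912 = 0.281910
d₁ = (ln(S/K) + (r+σ²/2)T) / (σ√T) = (ln(39.22/46.85) + (0.0612+0.163²/2)·2.9912) / 0.281910 = (-0.177764 + 0.222798) / 0.281910 = 0.159746
d₂ = d₁ − σ√T = 0.159746 − 0.281910 = -0.122164
e^{−rT} = 0.832717
N(d₁) = 0.563459,  N(d₂) = 0.451384
Call price V = S·N(d₁) − K·e^{−rT}·N(d₂) = 22.098871 − 17.609766 = 4.489105
Δ = N(d₁) = 0.563459

price = 4.489105
Δ = 0.563459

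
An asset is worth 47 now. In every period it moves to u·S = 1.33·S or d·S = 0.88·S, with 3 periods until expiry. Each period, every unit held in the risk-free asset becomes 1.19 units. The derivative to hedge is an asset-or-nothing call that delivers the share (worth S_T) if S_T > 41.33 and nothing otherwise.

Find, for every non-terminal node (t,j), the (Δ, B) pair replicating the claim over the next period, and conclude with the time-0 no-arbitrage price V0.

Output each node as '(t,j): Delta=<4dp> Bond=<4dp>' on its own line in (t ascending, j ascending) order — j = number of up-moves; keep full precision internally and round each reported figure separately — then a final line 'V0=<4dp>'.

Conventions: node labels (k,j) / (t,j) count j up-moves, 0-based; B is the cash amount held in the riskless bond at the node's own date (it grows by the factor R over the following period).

(0,0): Delta=1.1035 Bond=-5.4372
(1,0): Delta=1.4499 Bond=-20.7973
(1,1): Delta=1.0000 Bond=0.0000
(2,0): Delta=2.9556 Bond=-79.5496
(2,1): Delta=1.0000 Bond=0.0000
(2,2): Delta=1.0000 Bond=0.0000
V0=46.4277

Under the risk-neutral measure, an up-move has probability p* = (R−d)/(u−d) = 0.6889 and values discount at R = 1.19.
Expiry values: V(3,0)=0.0000, V(3,1)=48.4077, V(3,2)=73.1617, V(3,3)=110.5739
  t=2,j=0: stock 36.3968 → up 48.4077 (V=48.4077), down 32.0292 (V=0.0000). Price 28.0232; hedge Δ=2.9556, bond B=-79.5496.
  t=2,j=1: stock 55.0088 → up 73.1617 (V=73.1617), down 48.4077 (V=48.4077). Price 55.0088; hedge Δ=1.0000, bond B=0.0000.
  t=2,j=2: stock 83.1383 → up 110.5739 (V=110.5739), down 73.1617 (V=73.1617). Price 83.1383; hedge Δ=1.0000, bond B=0.0000.
  t=1,j=0: stock 41.3600 → up 55.0088 (V=55.0088), down 36.3968 (V=28.0232). Price 39.1708; hedge Δ=1.4499, bond B=-20.7973.
  t=1,j=1: stock 62.5100 → up 83.1383 (V=83.1383), down 55.0088 (V=55.0088). Price 62.5100; hedge Δ=1.0000, bond B=0.0000.
  t=0,j=0: stock 47.0000 → up 62.5100 (V=62.5100), down 41.3600 (V=39.1708). Price 46.4277; hedge Δ=1.1035, bond B=-5.4372.
Sanity check at the root: Δ(0,0)·S0 + B(0,0) reproduces V0 = 46.4277.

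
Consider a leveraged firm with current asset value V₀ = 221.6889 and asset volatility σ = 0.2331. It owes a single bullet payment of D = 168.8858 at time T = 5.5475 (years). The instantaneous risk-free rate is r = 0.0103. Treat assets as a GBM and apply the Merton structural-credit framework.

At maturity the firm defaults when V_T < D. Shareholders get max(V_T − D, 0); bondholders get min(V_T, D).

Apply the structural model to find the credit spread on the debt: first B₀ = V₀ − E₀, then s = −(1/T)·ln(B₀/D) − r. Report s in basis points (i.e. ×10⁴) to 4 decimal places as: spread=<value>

Work the structural quantities from V₀ = 221.6889 against face 168.8858:
d₁ = [ln(V₀/D) + (r + σ²/2)T] / (σ√T)
   = [ln(221.6889/168.8858) + (0.0103 + 0.5·0.2331²)·5.5475] / (0.2331·√5.5475)
   = [0.272052 + 0.207853] / 0.549023 = 0.874106
d₂ = d₁ − σ√T = 0.874106 − 0.549023 = 0.325083
N(d₁) = 0.808970,  N(d₂) = 0.627441,  e^(−rT) = 0.944463
E₀ = V₀·N(d₁) − D·e^(−rT)·N(d₂)
   = 221.6889·0.808970 − 168.8858·0.944463·0.627441 = 79.258861
B₀ = V₀ − E₀ = 221.6889 − 79.258861 = 142.430039
spread = −(1/T)·ln(B₀/D) − r = −(1/5.5475)·ln(142.430039/168.8858) − 0.0103 = 0.02041146
in basis points: 0.02041146 × 10⁴ = 204.1146 bp

spread=204.1146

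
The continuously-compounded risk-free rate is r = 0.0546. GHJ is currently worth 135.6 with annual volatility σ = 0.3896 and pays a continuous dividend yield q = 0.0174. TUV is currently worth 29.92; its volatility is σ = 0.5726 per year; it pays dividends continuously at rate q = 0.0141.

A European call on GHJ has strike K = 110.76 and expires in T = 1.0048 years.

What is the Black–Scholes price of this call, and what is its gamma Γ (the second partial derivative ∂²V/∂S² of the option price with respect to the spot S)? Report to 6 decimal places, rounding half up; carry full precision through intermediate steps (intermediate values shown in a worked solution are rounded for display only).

price = 35.936850
Γ = 0.005336

σ√T = 0.3896·√1.0048 = 0.390534
d₁ = (ln(S/K) + (r−q+σ²/2)T) / (σ√T) = (ln(135.6/110.76) + (0.0546−0.0174+0.3896²/2)·1.0048) / 0.390534 = (0.202344 + 0.113637) / 0.390534 = 0.809099
d₂ = d₁ − σ√T = 0.809099 − 0.390534 = 0.418565
e^{−rT} = 0.946616
e^{−qT} = 0.982668
N(d₁) = 0.790771,  N(d₂) = 0.662233
Call price V = S·e^{−qT}·N(d₁) − K·e^{−rT}·N(d₂) = 105.370095 − 69.433245 = 35.936850
φ(d₁) = (1/√(2π))·e^{−d₁²/2} = 0.287579
Γ = e^{−qT}·φ(d₁) / (S·σ·√T) = 0.005336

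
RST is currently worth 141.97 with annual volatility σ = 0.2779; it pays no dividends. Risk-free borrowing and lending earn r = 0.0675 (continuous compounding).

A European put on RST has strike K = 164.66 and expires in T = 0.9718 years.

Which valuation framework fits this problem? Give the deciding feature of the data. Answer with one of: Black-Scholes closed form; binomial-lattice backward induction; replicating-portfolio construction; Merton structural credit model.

framework: Black-Scholes closed form

Key observation: the strike-164.66 put on RST is European-exercise on a continuously-modelled lognormal underlying, so its value is a single closed-form evaluation.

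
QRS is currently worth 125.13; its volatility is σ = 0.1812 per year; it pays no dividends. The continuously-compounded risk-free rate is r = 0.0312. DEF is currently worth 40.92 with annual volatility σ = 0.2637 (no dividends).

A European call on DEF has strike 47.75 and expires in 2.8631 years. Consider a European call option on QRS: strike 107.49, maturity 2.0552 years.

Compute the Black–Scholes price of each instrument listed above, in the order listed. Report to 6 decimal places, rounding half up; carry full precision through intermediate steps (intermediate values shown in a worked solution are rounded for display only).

price(DEF call K=47.75) = 6.169860
price(QRS call K=107.49) = 27.614292

[DEF call K=47.75]
σ√T = 0.2637·√2.8631 = 0.446199
d₁ = (ln(S/K) + (r+σ²/2)T) / (σ√T) = (ln(40.92/47.75) + (0.0312+0.2637²/2)·2.8631) / 0.446199 = (-0.154360 + 0.188875) / 0.446199 = 0.077354
d₂ = d₁ − σ√T = 0.077354 − 0.446199 = -0.368845
e^{−rT} = 0.914545
N(d₁) = 0.530829,  N(d₂) = 0.356122
price = S·N(d₁) − K·e^{−rT}·N(d₂) = 21.721525 − 15.551664 = 6.169860
[QRS call K=107.49]
σ√T = 0.1812·√2.0552 = 0.259768
d₁ = (ln(S/K) + (r+σ²/2)T) / (σ√T) = (ln(125.13/107.49) + (0.0312+0.1812²/2)·2.0552) / 0.259768 = (0.151955 + 0.097862) / 0.259768 = 0.961695
d₂ = d₁ − σ√T = 0.961695 − 0.259768 = 0.701927
e^{−rT} = 0.937890
N(d₁) = 0.831898,  N(d₂) = 0.758638
price = S·N(d₁) − K·e^{−rT}·N(d₂) = 104.095459 − 76.481167 = 27.614292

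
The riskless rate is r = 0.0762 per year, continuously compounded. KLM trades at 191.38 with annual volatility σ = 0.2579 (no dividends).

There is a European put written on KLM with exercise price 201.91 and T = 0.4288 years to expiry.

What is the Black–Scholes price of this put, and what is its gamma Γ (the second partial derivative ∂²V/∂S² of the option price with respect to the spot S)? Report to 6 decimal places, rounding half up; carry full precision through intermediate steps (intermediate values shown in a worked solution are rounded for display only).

σ√T = 0.2579·√0.4288 = 0.168880
d₁ = (ln(S/K) + (r+σ²/2)T) / (σ√T) = (ln(191.38/201.91) + (0.0762+0.2579²/2)·0.4288) / 0.168880 = (-0.053561 + 0.046935) / 0.168880 = -0.039236
d₂ = d₁ − σ√T = -0.039236 − 0.168880 = -0.208117
e^{−rT} = 0.967853
N(−d₁) = 0.515649,  N(−d₂) = 0.582431
Put price V = K·e^{−rT}·N(−d₂) − S·N(−d₁) = 113.818265 − 98.684915 = 15.133350
φ(d₁) = (1/√(2π))·e^{−d₁²/2} = 0.398635
Γ = φ(d₁) / (S·σ·√T) = 0.012334

price = 15.133350
Γ = 0.012334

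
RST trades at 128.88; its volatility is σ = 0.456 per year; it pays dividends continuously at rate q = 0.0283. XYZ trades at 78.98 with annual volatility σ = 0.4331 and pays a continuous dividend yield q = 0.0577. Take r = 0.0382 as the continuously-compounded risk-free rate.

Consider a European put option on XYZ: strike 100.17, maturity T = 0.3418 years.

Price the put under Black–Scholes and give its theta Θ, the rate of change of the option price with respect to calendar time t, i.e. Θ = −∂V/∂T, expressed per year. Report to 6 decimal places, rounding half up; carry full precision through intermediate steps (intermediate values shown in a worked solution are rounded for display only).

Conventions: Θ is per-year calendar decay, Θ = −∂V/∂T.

σ√T = 0.4331·√0.3418 = 0.253206
d₁ = (ln(S/K) + (r−q+σ²/2)T) / (σ√T) = (ln(78.98/100.17) + (0.0382−0.0577+0.4331²/2)·0.3418) / 0.253206 = (-0.237674 + 0.025392) / 0.253206 = -0.838378
d₂ = d₁ − σ√T = -0.838378 − 0.253206 = -1.091584
e^{−rT} = 0.987028
e^{−qT} = 0.980471
N(−d₁) = 0.799091,  N(−d₂) = 0.862492
Put price V = K·e^{−rT}·N(−d₂) − S·e^{−qT}·N(−d₁) = 85.275115 − 61.879699 = 23.395416
φ(d₁) = (1/√(2π))·e^{−d₁²/2} = 0.280726
Θ = −S·e^{−qT}·φ(d₁)·σ/(2√T) − q·S·e^{−qT}·N(−d₁) + r·K·e^{−rT}·N(−d₂) = −8.052045 − 3.570459 + 3.257509 = -8.364995

price = 23.395416
Θ = -8.364995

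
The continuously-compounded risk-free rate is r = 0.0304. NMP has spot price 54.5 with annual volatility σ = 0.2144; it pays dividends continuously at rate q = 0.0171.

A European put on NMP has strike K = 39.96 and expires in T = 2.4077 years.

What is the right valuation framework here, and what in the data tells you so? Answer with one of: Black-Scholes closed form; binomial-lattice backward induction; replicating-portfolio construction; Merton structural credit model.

Key observation: the strike-39.96 put on NMP is European-exercise on a continuously-modelled lognormal underlying, so its value is a single closed-form evaluation.

framework: Black-Scholes closed form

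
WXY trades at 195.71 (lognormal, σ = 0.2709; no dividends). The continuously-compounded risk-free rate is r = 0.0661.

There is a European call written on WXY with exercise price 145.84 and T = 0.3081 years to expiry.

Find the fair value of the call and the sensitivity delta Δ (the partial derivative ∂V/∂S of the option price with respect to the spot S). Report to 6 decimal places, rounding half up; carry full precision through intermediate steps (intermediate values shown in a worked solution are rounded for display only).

price = 52.976207
Δ = 0.984869

σ√T = 0.2709·√0.3081 = 0.150368
d₁ = (ln(S/K) + (r+σ²/2)T) / (σ√T) = (ln(195.71/145.84) + (0.0661+0.2709²/2)·0.3081) / 0.150368 = (0.294124 + 0.031671) / 0.150368 = 2.166651
d₂ = d₁ − σ√T = 2.166651 − 0.150368 = 2.016283
e^{−rT} = 0.979841
N(d₁) = 0.984869,  N(d₂) = 0.978115
Call price V = S·N(d₁) − K·e^{−rT}·N(d₂) = 192.748760 − 139.772553 = 52.976207
Δ = N(d₁) = 0.984869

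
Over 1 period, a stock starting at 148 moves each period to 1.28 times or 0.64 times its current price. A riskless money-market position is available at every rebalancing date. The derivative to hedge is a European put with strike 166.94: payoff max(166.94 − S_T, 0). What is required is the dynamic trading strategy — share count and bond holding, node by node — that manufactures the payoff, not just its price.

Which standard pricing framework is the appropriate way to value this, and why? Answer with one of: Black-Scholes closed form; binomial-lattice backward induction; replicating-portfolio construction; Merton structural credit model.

framework: replicating-portfolio construction

Key observation: since the answer must list Δ and B at each node of the 1.28/0.64 lattice on 148, the replicating-portfolio method — solving the two-state system at every node — is the one that applies.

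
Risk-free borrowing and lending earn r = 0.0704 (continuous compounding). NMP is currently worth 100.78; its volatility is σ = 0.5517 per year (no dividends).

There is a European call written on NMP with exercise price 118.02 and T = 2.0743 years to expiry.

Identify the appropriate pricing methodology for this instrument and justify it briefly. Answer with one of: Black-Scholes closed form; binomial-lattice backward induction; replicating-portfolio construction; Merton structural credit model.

framework: Black-Scholes closed form

Key observation: a European-exercise option on NMP struck at 118.02 — a GBM underlying with constant parameters — admits an analytic price: the data contain no early exercise, no discrete tree, no debt structure.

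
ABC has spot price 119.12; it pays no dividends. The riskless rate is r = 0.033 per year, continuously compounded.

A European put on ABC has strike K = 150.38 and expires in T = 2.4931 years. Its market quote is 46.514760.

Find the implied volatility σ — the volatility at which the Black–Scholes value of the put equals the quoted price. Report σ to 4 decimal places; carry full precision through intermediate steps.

sigma = 0.4540

At σ = 0.4540 the Black–Scholes value reproduces the quote:
σ√T = 0.454·√2.4931 = 0.716846
d₁ = (ln(S/K) + (r+σ²/2)T) / (σ√T) = (ln(119.12/150.38) + (0.033+0.454²/2)·2.4931) / 0.716846 = (-0.233034 + 0.339206) / 0.716846 = 0.148110
d₂ = d₁ − σ√T = 0.148110 − 0.716846 = -0.568736
e^{−rT} = 0.921021
N(−d₁) = 0.441128,  N(−d₂) = 0.715232
V = K·e^{−rT}·N(−d₂) − S·N(−d₁) = 99.061916 − 52.547155 = 46.514760 (matching the quote); vega is positive throughout, so no other σ reproduces this price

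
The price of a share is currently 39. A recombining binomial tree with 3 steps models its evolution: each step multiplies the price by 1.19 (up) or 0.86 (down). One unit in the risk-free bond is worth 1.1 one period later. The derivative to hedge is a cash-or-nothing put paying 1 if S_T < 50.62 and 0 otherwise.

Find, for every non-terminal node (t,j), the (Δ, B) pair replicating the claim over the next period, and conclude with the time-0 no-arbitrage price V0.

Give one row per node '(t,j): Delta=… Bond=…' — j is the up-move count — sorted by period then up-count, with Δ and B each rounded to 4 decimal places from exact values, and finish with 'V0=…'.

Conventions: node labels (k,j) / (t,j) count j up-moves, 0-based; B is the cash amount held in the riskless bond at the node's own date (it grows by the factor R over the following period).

Since d<R<u, set p* = (R−d)/(u−d) = 0.7273; price each node as the discounted p*-expectation of its children.
Terminal payoffs: V(3,0)=1.0000, V(3,1)=1.0000, V(3,2)=1.0000, V(3,3)=0.0000
  t=2,j=0: stock 28.8444 → up 34.3248 (V=1.0000), down 24.8062 (V=1.0000). Price 0.9091; hedge Δ=0.0000, bond B=0.9091.
  t=2,j=1: stock 39.9126 → up 47.4960 (V=1.0000), down 34.3248 (V=1.0000). Price 0.9091; hedge Δ=0.0000, bond B=0.9091.
  t=2,j=2: stock 55.2279 → up 65.7212 (V=0.0000), down 47.4960 (V=1.0000). Price 0.2479; hedge Δ=-0.0549, bond B=3.2782.
  t=1,j=0: stock 33.5400 → up 39.9126 (V=0.9091), down 28.8444 (V=0.9091). Price 0.8264; hedge Δ=0.0000, bond B=0.8264.
  t=1,j=1: stock 46.4100 → up 55.2279 (V=0.2479), down 39.9126 (V=0.9091). Price 0.3893; hedge Δ=-0.0432, bond B=2.3928.
  t=0,j=0: stock 39.0000 → up 46.4100 (V=0.3893), down 33.5400 (V=0.8264). Price 0.4623; hedge Δ=-0.0340, bond B=1.7869.
Check: Δ(0,0)·S0 + B(0,0) = 0.4623 = V0.

(0,0): Delta=-0.0340 Bond=1.7869
(1,0): Delta=0.0000 Bond=0.8264
(1,1): Delta=-0.0432 Bond=2.3928
(2,0): Delta=0.0000 Bond=0.9091
(2,1): Delta=0.0000 Bond=0.9091
(2,2): Delta=-0.0549 Bond=3.2782
V0=0.4623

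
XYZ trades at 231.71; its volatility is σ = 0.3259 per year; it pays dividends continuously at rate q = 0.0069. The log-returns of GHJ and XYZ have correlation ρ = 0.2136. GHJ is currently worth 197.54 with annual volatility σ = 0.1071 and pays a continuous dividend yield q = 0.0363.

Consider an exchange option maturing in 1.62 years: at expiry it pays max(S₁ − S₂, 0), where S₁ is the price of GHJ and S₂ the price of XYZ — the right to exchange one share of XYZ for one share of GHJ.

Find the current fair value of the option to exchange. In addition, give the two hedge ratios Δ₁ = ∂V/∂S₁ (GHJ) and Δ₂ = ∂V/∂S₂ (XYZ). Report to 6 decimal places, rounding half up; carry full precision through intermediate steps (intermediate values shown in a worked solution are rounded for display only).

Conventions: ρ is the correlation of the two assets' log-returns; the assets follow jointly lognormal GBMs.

σ_eff = √(σ₁² + σ₂² − 2ρσ₁σ₂) = √(0.1071² + 0.3259² − 2·0.2136·0.1071·0.3259) = 0.320578
d₁ = (ln(S₁/S₂) + (q₂ − q₁ + σ_eff²/2)T) / (σ_eff√T) = (ln(197.54/231.71) + (0.0069 − 0.0363 + 0.051385)·1.62) / 0.408029 = -0.303727
d₂ = d₁ − σ_eff√T = -0.303727 − 0.408029 = -0.711756
N(d₁) = 0.380668,  N(d₂) = 0.238308
V = S₁·e^{−q₁T}·N(d₁) − S₂·e^{−q₂T}·N(d₂) = 70.902599 − 54.604510 = 16.298088
Key observation: r never enters — measured in units of XYZ, the claim is a call on S₁/S₂ struck at 1, so only the dividend yields and σ_eff matter.
Δ₁ = e^{−q₁T}·N(d₁) = 0.358928;  Δ₂ = −e^{−q₂T}·N(d₂) = -0.235659

exchange price = 16.298088
Δ1 = 0.358928
Δ2 = -0.235659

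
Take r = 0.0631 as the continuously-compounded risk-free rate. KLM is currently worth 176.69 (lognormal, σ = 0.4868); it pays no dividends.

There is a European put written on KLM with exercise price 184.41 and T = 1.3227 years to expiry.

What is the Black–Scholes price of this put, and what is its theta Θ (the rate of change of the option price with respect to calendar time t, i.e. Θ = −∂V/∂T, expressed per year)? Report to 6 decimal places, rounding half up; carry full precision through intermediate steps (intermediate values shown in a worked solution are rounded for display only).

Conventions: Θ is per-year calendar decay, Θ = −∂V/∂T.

price = 34.752970
Θ = -7.787842

σ√T = 0.4868·√1.3227 = 0.559862
d₁ = (ln(S/K) + (r+σ²/2)T) / (σ√T) = (ln(176.69/184.41) + (0.0631+0.4868²/2)·1.3227) / 0.559862 = (-0.042765 + 0.240185) / 0.559862 = 0.352623
d₂ = d₁ − σ√T = 0.352623 − 0.559862 = -0.207239
e^{−rT} = 0.919926
N(−d₁) = 0.362185,  N(−d₂) = 0.582088
Put price V = K·e^{−rT}·N(−d₂) − S·N(−d₁) = 98.747511 − 63.994541 = 34.752970
φ(d₁) = (1/√(2π))·e^{−d₁²/2} = 0.374895
Θ = −S·φ(d₁)·σ/(2√T) + r·K·e^{−rT}·N(−d₂) = −14.018810 + 6.230968 = -7.787842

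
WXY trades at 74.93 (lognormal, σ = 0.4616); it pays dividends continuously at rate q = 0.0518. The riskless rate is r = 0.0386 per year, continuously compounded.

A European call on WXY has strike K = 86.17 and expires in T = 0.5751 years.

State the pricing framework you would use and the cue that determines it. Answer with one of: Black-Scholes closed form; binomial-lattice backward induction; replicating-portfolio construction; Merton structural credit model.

Key observation: a European claim on WXY (strike 86.17) — a lognormal (GBM) underlying with constant rate and volatility — has an exact closed-form value; no lattice or capital structure is involved.

framework: Black-Scholes closed form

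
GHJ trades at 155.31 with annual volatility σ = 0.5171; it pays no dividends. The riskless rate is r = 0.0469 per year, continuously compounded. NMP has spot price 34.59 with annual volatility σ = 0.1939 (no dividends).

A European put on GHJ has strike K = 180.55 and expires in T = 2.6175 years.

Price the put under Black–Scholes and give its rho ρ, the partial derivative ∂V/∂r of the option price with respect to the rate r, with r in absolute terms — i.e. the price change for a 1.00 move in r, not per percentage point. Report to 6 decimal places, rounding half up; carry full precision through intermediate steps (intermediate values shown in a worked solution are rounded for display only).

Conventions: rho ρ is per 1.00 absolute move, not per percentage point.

price = 53.290836
ρ = -281.814109

σ√T = 0.5171·√2.6175 = 0.836600
d₁ = (ln(S/K) + (r+σ²/2)T) / (σ√T) = (ln(155.31/180.55) + (0.0469+0.5171²/2)·2.6175) / 0.836600 = (-0.150585 + 0.472711) / 0.836600 = 0.385042
d₂ = d₁ − σ√T = 0.385042 − 0.836600 = -0.451558
e^{−rT} = 0.884475
N(−d₁) = 0.350103,  N(−d₂) = 0.674206
Put price V = K·e^{−rT}·N(−d₂) − S·N(−d₁) = 107.665371 − 54.374535 = 53.290836
ρ = −K·T·e^{−rT}·N(−d₂) = -281.814109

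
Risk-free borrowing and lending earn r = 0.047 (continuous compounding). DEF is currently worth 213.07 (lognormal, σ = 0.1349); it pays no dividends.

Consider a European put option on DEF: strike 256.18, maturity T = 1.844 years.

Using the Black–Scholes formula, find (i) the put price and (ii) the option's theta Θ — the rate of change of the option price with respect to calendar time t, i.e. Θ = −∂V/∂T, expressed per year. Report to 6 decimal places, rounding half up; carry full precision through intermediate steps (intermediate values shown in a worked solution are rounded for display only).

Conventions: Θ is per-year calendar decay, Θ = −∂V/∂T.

price = 29.525534
Θ = 4.271108

σ√T = 0.1349·√1.844 = 0.183186
d₁ = (ln(S/K) + (r+σ²/2)T) / (σ√T) = (ln(213.07/256.18) + (0.047+0.1349²/2)·1.844) / 0.183186 = (-0.184260 + 0.103447) / 0.183186 = -0.441153
d₂ = d₁ − σ√T = -0.441153 − 0.183186 = -0.624339
e^{−rT} = 0.916981
N(−d₁) = 0.670449,  N(−d₂) = 0.733797
Put price V = K·e^{−rT}·N(−d₂) − S·N(−d₁) = 172.378048 − 142.852514 = 29.525534
φ(d₁) = (1/√(2π))·e^{−d₁²/2} = 0.361951
Θ = −S·φ(d₁)·σ/(2√T) + r·K·e^{−rT}·N(−d₂) = −3.830660 + 8.101768 = 4.271108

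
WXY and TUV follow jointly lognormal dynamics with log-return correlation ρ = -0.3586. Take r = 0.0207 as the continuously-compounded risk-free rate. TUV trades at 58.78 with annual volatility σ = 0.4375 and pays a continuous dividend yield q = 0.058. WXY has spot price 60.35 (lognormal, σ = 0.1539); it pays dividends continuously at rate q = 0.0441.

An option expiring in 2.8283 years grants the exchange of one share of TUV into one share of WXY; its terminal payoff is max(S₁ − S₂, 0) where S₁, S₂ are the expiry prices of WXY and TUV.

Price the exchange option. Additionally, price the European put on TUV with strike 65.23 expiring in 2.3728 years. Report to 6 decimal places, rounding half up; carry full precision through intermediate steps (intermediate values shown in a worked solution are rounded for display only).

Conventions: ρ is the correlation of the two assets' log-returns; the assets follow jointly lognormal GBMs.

σ_eff = √(σ₁² + σ₂² − 2ρσ₁σ₂) = √(0.1539² + 0.4375² − 2·-0.3586·0.1539·0.4375) = 0.513207
d₁ = (ln(S₁/S₂) + (q₂ − q₁ + σ_eff²/2)T) / (σ_eff√T) = (ln(60.35/58.78) + (0.058 − 0.0441 + 0.131691)·2.8283) / 0.863088 = 0.507635
d₂ = d₁ − σ_eff√T = 0.507635 − 0.863088 = -0.355454
N(d₁) = 0.694145,  N(d₂) = 0.361125
V = S₁·e^{−q₁T}·N(d₁) − S₂·e^{−q₂T}·N(d₂) = 36.979317 − 18.015428 = 18.963889
[vanilla: TUV put K=65.23]
σ√T = 0.4375·√2.3728 = 0.673920
d₁ = (ln(S/K) + (r−q+σ²/2)T) / (σ√T) = (ln(58.78/65.23) + (0.0207−0.058+0.4375²/2)·2.3728) / 0.673920 = (-0.104118 + 0.138579) / 0.673920 = 0.051135
d₂ = d₁ − σ√T = 0.051135 − 0.673920 = -0.622785
e^{−rT} = 0.952070
e^{−qT} = 0.871428
N(−d₁) = 0.479609,  N(−d₂) = 0.733287
price = K·e^{−rT}·N(−d₂) − S·e^{−qT}·N(−d₁) = 45.539706 − 24.566774 = 20.972932

exchange price = 18.963889
price(TUV put K=65.23) = 20.972932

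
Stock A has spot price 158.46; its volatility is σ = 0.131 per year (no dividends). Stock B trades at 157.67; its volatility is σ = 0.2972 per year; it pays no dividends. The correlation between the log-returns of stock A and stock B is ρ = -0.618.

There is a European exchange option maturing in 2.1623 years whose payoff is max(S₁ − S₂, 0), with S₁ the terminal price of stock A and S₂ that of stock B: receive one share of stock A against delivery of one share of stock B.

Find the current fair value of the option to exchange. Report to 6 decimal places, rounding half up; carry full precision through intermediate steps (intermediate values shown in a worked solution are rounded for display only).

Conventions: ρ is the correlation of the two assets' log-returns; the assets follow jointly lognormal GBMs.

exchange price = 36.241972

σ_eff = √(σ₁² + σ₂² − 2ρσ₁σ₂) = √(0.131² + 0.2972² − 2·-0.618·0.131·0.2972) = 0.391931
d₁ = (ln(S₁/S₂) + (q₂ − q₁ + σ_eff²/2)T) / (σ_eff√T) = (ln(158.46/157.67) + (0.0 − 0.0 + 0.076805)·2.1623) / 0.576326 = 0.296835
d₂ = d₁ − σ_eff√T = 0.296835 − 0.576326 = -0.279491
N(d₁) = 0.616704,  N(d₂) = 0.389934
V = S₁·e^{−q₁T}·N(d₁) − S₂·e^{−q₂T}·N(d₂) = 97.722879 − 61.480907 = 36.241972
Key observation: r never enters — measured in units of stock B, the claim is a call on S₁/S₂ struck at 1, so only the dividend yields and σ_eff matter.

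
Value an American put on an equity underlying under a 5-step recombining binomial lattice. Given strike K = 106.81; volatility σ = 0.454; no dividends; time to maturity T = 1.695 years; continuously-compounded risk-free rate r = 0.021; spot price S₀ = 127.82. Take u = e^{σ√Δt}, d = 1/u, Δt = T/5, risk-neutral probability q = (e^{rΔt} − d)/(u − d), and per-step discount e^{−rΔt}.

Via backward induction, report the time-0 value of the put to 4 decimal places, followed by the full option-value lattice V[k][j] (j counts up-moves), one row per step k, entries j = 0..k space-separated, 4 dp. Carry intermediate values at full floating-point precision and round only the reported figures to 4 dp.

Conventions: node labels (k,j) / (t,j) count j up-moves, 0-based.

price = 16.6984
tree:
16.6984
24.6927 7.1010
35.4713 11.7876 1.4319
48.9737 19.3774 2.6109 0.0000
62.4082 31.4745 4.7606 0.0000 0.0000
72.7220 48.9737 8.6806 0.0000 0.0000 0.0000

Δt=0.33900, u=1.30257, d=0.76772, q=0.44766, disc=e^(-rΔt)=0.99291
k=5 terminal: V=max(K-S,0) → 72.7220 48.9737 8.6806 0.0000 0.0000 0.0000
k=4: j=0 S=44.4018 intr=62.4082 cont=61.6505 V=62.4082[EX]; j=1 S=75.3355 intr=31.4745 cont=30.7168 V=31.4745[EX]; j=2 S=127.8200 intr=0.0000 cont=4.7606 V=4.7606[hold]; j=3 S=216.8692 intr=0.0000 cont=0.0000 V=0.0000[hold]; j=4 S=367.9568 intr=0.0000 cont=0.0000 V=0.0000[hold]
k=3: j=0 S=57.8363 intr=48.9737 cont=48.2160 V=48.9737[EX]; j=1 S=98.1294 intr=8.6806 cont=19.3774 V=19.3774[hold]; j=2 S=166.4939 intr=0.0000 cont=2.6109 V=2.6109[hold]; j=3 S=282.4863 intr=0.0000 cont=0.0000 V=0.0000[hold]
k=2: j=0 S=75.3355 intr=31.4745 cont=35.4713 V=35.4713[hold]; j=1 S=127.8200 intr=0.0000 cont=11.7876 V=11.7876[hold]; j=2 S=216.8692 intr=0.0000 cont=1.4319 V=1.4319[hold]
k=1: j=0 S=98.1294 intr=8.6806 cont=24.6927 V=24.6927[hold]; j=1 S=166.4939 intr=0.0000 cont=7.1010 V=7.1010[hold]
k=0: j=0 S=127.8200 intr=0.0000 cont=16.6984 V=16.6984[hold]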